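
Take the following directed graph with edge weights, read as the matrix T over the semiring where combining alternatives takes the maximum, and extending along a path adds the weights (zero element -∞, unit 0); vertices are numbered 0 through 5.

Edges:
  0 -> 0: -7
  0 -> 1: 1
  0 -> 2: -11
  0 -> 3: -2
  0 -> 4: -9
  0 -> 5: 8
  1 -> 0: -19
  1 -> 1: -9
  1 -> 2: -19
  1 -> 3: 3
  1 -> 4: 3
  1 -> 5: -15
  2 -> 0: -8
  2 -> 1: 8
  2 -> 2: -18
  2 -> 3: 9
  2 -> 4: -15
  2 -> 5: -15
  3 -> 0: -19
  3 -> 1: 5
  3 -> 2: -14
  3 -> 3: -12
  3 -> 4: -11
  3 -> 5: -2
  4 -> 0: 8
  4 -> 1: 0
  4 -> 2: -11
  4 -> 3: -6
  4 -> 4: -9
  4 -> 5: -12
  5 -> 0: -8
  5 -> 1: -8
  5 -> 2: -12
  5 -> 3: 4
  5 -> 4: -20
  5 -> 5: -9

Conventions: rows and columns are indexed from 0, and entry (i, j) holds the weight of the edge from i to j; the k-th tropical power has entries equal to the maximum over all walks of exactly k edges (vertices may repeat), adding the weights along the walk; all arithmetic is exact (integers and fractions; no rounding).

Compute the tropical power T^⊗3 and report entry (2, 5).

T^⊗2:
  [0, 3, -4, 12, 4, 1]
  [11, 8, -8, -3, -6, 1]
  [-7, 14, -5, 11, 11, 7]
  [-3, -4, -14, 8, 8, -10]
  [1, 9, -3, 6, 3, 16]
  [-12, 9, -10, -3, -5, 2]
T^⊗3:
  [12, 17, -2, 6, 6, 10]
  [4, 12, 0, 11, 11, 19]
  [19, 16, 0, 17, 17, 9]
  [16, 13, -3, 2, -1, 6]
  [11, 11, 4, 20, 12, 9]
  [3, 2, -10, 12, 12, -4]
Key observation: the optimum is the walk 2->1->3->5, with weight 8 + 3 + (-2) = 9.
Optimal value attained by: walk 2->1->3->5.
Answer: (T^⊗3)[2][5] = 9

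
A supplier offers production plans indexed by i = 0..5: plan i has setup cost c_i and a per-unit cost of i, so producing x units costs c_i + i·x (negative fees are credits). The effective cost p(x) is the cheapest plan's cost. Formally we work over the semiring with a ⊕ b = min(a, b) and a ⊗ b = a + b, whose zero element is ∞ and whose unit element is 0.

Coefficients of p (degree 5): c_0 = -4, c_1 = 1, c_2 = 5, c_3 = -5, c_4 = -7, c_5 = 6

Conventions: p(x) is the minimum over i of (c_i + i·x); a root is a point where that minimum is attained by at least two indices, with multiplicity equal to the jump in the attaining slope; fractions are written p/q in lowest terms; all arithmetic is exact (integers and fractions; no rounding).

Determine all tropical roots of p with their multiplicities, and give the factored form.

hull edge (i=0, c=-4) to (i=4, c=-7): slope -3/4, span 4
hull edge (i=4, c=-7) to (i=5, c=6): slope 13, span 1
Factored form: p(x) = 6 ⊗ (x ⊕ (-13)) ⊗ (x ⊕ 3/4) ⊗ (x ⊕ 3/4) ⊗ (x ⊕ 3/4) ⊗ (x ⊕ 3/4)
Answer: roots = -13 (mult 1), 3/4 (mult 4)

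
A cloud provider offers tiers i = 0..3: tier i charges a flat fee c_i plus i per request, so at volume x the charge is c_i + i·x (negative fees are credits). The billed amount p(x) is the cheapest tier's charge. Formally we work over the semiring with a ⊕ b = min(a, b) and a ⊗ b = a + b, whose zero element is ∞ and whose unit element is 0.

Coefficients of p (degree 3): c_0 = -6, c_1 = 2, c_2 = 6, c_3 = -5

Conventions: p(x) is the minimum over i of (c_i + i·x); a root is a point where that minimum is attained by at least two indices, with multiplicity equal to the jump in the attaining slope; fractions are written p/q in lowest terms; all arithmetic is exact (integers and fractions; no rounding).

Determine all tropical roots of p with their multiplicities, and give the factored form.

hull edge (i=0, c=-6) to (i=3, c=-5): slope 1/3, span 3
Factored form: p(x) = -5 ⊗ (x ⊕ (-1/3)) ⊗ (x ⊕ (-1/3)) ⊗ (x ⊕ (-1/3))
Answer: roots = -1/3 (mult 3)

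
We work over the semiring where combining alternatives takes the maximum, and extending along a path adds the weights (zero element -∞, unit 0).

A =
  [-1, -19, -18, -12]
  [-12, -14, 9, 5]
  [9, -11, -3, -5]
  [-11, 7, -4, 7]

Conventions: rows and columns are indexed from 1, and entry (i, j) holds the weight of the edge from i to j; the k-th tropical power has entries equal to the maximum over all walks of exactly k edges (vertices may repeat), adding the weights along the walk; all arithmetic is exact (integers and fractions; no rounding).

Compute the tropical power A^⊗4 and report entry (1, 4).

A^⊗2:
  [-2, -5, -10, -5]
  [18, 12, 6, 12]
  [8, 2, -2, 2]
  [5, 14, 16, 14]
A^⊗3:
  [-1, 2, 4, 2]
  [17, 19, 21, 19]
  [7, 9, 11, 9]
  [25, 21, 23, 21]
A^⊗4:
  [13, 9, 11, 9]
  [30, 26, 28, 26]
  [20, 16, 18, 16]
  [32, 28, 30, 28]
Key observation: the optimum is the walk 1->4->4->4->4, with weight (-12) + 7 + 7 + 7 = 9.
Optimal value attained by: walk 1->4->4->4->4.
Answer: (A^⊗4)[1][4] = 9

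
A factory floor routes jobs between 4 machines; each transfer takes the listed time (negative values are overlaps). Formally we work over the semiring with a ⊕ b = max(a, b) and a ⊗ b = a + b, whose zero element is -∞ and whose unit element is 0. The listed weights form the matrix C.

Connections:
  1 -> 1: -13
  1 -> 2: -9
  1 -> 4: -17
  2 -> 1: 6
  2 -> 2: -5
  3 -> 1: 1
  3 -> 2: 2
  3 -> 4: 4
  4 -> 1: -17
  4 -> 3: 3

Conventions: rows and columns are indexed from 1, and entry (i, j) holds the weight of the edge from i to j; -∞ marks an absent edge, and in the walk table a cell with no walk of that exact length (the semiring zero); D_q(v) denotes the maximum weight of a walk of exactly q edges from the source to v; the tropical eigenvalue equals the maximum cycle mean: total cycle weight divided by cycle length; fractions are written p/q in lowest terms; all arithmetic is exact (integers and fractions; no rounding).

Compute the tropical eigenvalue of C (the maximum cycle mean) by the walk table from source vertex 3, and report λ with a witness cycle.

q=0: [-∞, -∞, 0, -∞]
q=1: [1, 2, -∞, 4]
q=2: [8, -3, 7, -16]
q=3: [8, 9, -13, 11]
q=4: [15, 4, 14, -9]
Optimal cycle mean attained by: cycle 3->4->3, total 4 + 3, length 2.
Answer: λ = 7/2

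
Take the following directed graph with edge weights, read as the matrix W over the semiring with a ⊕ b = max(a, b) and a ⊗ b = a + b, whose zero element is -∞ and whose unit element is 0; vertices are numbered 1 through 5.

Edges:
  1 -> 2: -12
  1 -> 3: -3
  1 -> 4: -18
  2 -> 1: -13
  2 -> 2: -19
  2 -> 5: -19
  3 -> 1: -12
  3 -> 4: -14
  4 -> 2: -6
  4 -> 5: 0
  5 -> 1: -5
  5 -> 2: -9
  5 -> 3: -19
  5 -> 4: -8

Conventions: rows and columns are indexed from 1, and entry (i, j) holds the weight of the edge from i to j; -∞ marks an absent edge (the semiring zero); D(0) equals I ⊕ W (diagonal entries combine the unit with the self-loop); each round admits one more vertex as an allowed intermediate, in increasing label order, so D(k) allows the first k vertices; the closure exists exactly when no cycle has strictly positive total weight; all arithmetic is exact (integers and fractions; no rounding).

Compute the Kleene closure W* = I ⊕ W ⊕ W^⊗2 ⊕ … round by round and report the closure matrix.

D(0):
  [0, -12, -3, -18, -∞]
  [-13, 0, -∞, -∞, -19]
  [-12, -∞, 0, -14, -∞]
  [-∞, -6, -∞, 0, 0]
  [-5, -9, -19, -8, 0]
D(1):
  [0, -12, -3, -18, -∞]
  [-13, 0, -16, -31, -19]
  [-12, -24, 0, -14, -∞]
  [-∞, -6, -∞, 0, 0]
  [-5, -9, -8, -8, 0]
D(2):
  [0, -12, -3, -18, -31]
  [-13, 0, -16, -31, -19]
  [-12, -24, 0, -14, -43]
  [-19, -6, -22, 0, 0]
  [-5, -9, -8, -8, 0]
D(3):
  [0, -12, -3, -17, -31]
  [-13, 0, -16, -30, -19]
  [-12, -24, 0, -14, -43]
  [-19, -6, -22, 0, 0]
  [-5, -9, -8, -8, 0]
D(4):
  [0, -12, -3, -17, -17]
  [-13, 0, -16, -30, -19]
  [-12, -20, 0, -14, -14]
  [-19, -6, -22, 0, 0]
  [-5, -9, -8, -8, 0]
D(5):
  [0, -12, -3, -17, -17]
  [-13, 0, -16, -27, -19]
  [-12, -20, 0, -14, -14]
  [-5, -6, -8, 0, 0]
  [-5, -9, -8, -8, 0]
Answer: W* = [[0, -12, -3, -17, -17], [-13, 0, -16, -27, -19], [-12, -20, 0, -14, -14], [-5, -6, -8, 0, 0], [-5, -9, -8, -8, 0]]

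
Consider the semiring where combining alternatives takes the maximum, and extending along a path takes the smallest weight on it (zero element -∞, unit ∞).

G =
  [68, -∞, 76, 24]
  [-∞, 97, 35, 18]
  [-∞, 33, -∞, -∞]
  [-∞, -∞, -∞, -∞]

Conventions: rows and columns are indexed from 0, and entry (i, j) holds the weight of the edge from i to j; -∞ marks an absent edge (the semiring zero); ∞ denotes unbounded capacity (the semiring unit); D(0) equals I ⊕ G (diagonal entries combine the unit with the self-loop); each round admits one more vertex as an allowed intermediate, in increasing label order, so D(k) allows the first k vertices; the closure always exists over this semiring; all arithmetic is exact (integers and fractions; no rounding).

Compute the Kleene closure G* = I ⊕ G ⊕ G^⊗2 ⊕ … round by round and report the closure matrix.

D(0):
  [∞, -∞, 76, 24]
  [-∞, ∞, 35, 18]
  [-∞, 33, ∞, -∞]
  [-∞, -∞, -∞, ∞]
D(1):
  [∞, -∞, 76, 24]
  [-∞, ∞, 35, 18]
  [-∞, 33, ∞, -∞]
  [-∞, -∞, -∞, ∞]
D(2):
  [∞, -∞, 76, 24]
  [-∞, ∞, 35, 18]
  [-∞, 33, ∞, 18]
  [-∞, -∞, -∞, ∞]
D(3):
  [∞, 33, 76, 24]
  [-∞, ∞, 35, 18]
  [-∞, 33, ∞, 18]
  [-∞, -∞, -∞, ∞]
D(4):
  [∞, 33, 76, 24]
  [-∞, ∞, 35, 18]
  [-∞, 33, ∞, 18]
  [-∞, -∞, -∞, ∞]
Answer: G* = [[∞, 33, 76, 24], [-∞, ∞, 35, 18], [-∞, 33, ∞, 18], [-∞, -∞, -∞, ∞]]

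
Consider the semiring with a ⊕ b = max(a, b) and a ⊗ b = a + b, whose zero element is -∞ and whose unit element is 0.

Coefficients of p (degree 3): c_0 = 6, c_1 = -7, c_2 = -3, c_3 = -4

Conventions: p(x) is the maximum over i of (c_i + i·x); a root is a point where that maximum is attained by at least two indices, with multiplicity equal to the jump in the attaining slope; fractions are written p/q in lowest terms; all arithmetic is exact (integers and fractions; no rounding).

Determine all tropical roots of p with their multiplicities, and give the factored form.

hull edge (i=0, c=6) to (i=3, c=-4): slope -10/3, span 3
Factored form: p(x) = -4 ⊗ (x ⊕ 10/3) ⊗ (x ⊕ 10/3) ⊗ (x ⊕ 10/3)
Answer: roots = 10/3 (mult 3)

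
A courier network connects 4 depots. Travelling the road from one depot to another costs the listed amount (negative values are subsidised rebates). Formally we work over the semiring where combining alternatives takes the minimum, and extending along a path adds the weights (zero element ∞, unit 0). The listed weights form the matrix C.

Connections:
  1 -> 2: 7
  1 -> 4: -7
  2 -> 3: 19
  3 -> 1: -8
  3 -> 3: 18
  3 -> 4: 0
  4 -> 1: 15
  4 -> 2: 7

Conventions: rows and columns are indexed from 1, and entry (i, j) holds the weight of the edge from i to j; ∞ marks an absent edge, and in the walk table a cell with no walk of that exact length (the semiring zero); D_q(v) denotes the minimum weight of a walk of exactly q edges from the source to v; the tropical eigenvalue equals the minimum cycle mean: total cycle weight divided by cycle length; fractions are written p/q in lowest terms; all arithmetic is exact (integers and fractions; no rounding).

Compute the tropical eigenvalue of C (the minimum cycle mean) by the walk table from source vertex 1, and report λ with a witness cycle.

q=0: [0, ∞, ∞, ∞]
q=1: [∞, 7, ∞, -7]
q=2: [8, 0, 26, ∞]
q=3: [18, 15, 19, 1]
q=4: [11, 8, 34, 11]
Optimal cycle mean attained by: cycle 1->4->2->3->1, total (-7) + 7 + 19 + (-8), length 4.
Answer: λ = 11/4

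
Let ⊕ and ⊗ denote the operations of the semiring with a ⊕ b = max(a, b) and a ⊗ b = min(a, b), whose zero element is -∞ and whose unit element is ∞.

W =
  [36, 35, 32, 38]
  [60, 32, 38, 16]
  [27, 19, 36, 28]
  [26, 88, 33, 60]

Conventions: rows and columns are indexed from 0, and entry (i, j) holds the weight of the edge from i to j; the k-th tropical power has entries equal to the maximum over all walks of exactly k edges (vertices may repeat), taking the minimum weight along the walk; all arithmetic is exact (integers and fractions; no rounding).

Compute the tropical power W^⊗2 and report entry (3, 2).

W^⊗2:
  [36, 38, 35, 38]
  [36, 35, 36, 38]
  [27, 28, 36, 28]
  [60, 60, 38, 60]
Key observation: the optimum is the walk 3->1->2, with weight 88 min 38 = 38.
Optimal value attained by: walk 3->1->2.
Answer: (W^⊗2)[3][2] = 38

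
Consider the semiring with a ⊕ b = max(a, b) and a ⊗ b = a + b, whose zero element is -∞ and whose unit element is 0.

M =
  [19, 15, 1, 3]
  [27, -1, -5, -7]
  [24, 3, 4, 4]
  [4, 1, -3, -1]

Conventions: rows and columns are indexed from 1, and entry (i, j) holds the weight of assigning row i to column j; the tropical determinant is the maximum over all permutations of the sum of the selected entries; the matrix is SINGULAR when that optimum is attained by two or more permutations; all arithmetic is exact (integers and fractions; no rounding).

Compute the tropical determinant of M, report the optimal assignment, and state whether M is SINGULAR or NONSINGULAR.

σ = (1, 2, 3, 4): 19 + (-1) + 4 + (-1) = 21
σ = (1, 2, 4, 3): 19 + (-1) + 4 + (-3) = 19
σ = (1, 3, 2, 4): 19 + (-5) + 3 + (-1) = 16
σ = (1, 3, 4, 2): 19 + (-5) + 4 + 1 = 19
σ = (1, 4, 2, 3): 19 + (-7) + 3 + (-3) = 12
σ = (1, 4, 3, 2): 19 + (-7) + 4 + 1 = 17
σ = (2, 1, 3, 4): 15 + 27 + 4 + (-1) = 45
σ = (2, 1, 4, 3): 15 + 27 + 4 + (-3) = 43
σ = (2, 3, 1, 4): 15 + (-5) + 24 + (-1) = 33
σ = (2, 3, 4, 1): 15 + (-5) + 4 + 4 = 18
σ = (2, 4, 1, 3): 15 + (-7) + 24 + (-3) = 29
σ = (2, 4, 3, 1): 15 + (-7) + 4 + 4 = 16
σ = (3, 1, 2, 4): 1 + 27 + 3 + (-1) = 30
σ = (3, 1, 4, 2): 1 + 27 + 4 + 1 = 33
σ = (3, 2, 1, 4): 1 + (-1) + 24 + (-1) = 23
σ = (3, 2, 4, 1): 1 + (-1) + 4 + 4 = 8
σ = (3, 4, 1, 2): 1 + (-7) + 24 + 1 = 19
σ = (3, 4, 2, 1): 1 + (-7) + 3 + 4 = 1
σ = (4, 1, 2, 3): 3 + 27 + 3 + (-3) = 30
σ = (4, 1, 3, 2): 3 + 27 + 4 + 1 = 35
σ = (4, 2, 1, 3): 3 + (-1) + 24 + (-3) = 23
σ = (4, 2, 3, 1): 3 + (-1) + 4 + 4 = 10
σ = (4, 3, 1, 2): 3 + (-5) + 24 + 1 = 23
σ = (4, 3, 2, 1): 3 + (-5) + 3 + 4 = 5
Optimal value attained by: σ = (2, 1, 3, 4).
Answer: det⊕(M) = 45; verdict: NONSINGULAR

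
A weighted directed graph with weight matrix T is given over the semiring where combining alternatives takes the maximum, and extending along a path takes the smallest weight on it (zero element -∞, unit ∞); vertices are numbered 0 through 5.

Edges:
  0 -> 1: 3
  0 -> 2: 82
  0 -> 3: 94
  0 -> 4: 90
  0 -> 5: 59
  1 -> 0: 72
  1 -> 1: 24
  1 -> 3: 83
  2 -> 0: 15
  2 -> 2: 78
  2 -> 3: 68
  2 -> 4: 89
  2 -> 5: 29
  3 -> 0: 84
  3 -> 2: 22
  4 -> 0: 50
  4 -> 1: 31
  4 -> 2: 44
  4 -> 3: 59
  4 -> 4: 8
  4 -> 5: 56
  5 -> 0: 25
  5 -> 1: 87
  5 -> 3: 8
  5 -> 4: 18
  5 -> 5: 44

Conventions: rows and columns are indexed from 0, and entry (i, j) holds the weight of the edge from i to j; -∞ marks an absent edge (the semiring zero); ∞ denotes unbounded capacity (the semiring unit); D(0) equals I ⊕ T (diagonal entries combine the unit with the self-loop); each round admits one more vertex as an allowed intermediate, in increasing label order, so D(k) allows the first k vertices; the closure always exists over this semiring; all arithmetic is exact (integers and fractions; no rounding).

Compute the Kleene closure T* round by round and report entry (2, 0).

D(0):
  [∞, 3, 82, 94, 90, 59]
  [72, ∞, -∞, 83, -∞, -∞]
  [15, -∞, ∞, 68, 89, 29]
  [84, -∞, 22, ∞, -∞, -∞]
  [50, 31, 44, 59, ∞, 56]
  [25, 87, -∞, 8, 18, ∞]
D(1):
  [∞, 3, 82, 94, 90, 59]
  [72, ∞, 72, 83, 72, 59]
  [15, 3, ∞, 68, 89, 29]
  [84, 3, 82, ∞, 84, 59]
  [50, 31, 50, 59, ∞, 56]
  [25, 87, 25, 25, 25, ∞]
D(2):
  [∞, 3, 82, 94, 90, 59]
  [72, ∞, 72, 83, 72, 59]
  [15, 3, ∞, 68, 89, 29]
  [84, 3, 82, ∞, 84, 59]
  [50, 31, 50, 59, ∞, 56]
  [72, 87, 72, 83, 72, ∞]
D(3):
  [∞, 3, 82, 94, 90, 59]
  [72, ∞, 72, 83, 72, 59]
  [15, 3, ∞, 68, 89, 29]
  [84, 3, 82, ∞, 84, 59]
  [50, 31, 50, 59, ∞, 56]
  [72, 87, 72, 83, 72, ∞]
D(4):
  [∞, 3, 82, 94, 90, 59]
  [83, ∞, 82, 83, 83, 59]
  [68, 3, ∞, 68, 89, 59]
  [84, 3, 82, ∞, 84, 59]
  [59, 31, 59, 59, ∞, 59]
  [83, 87, 82, 83, 83, ∞]
D(5):
  [∞, 31, 82, 94, 90, 59]
  [83, ∞, 82, 83, 83, 59]
  [68, 31, ∞, 68, 89, 59]
  [84, 31, 82, ∞, 84, 59]
  [59, 31, 59, 59, ∞, 59]
  [83, 87, 82, 83, 83, ∞]
D(6):
  [∞, 59, 82, 94, 90, 59]
  [83, ∞, 82, 83, 83, 59]
  [68, 59, ∞, 68, 89, 59]
  [84, 59, 82, ∞, 84, 59]
  [59, 59, 59, 59, ∞, 59]
  [83, 87, 82, 83, 83, ∞]
Answer: T*[2][0] = 68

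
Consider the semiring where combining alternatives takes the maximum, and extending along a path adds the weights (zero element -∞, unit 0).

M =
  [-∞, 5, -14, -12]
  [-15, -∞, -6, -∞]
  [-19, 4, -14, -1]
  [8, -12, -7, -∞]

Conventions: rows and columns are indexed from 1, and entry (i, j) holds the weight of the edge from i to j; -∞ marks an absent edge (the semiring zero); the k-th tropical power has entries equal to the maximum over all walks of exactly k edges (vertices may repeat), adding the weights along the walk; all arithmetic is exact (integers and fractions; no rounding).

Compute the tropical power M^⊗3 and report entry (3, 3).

M^⊗2:
  [-4, -10, -1, -15]
  [-25, -2, -20, -7]
  [7, -10, -2, -15]
  [-26, 13, -6, -4]
M^⊗3:
  [-7, 3, -15, -2]
  [1, -16, -8, -21]
  [-7, 12, -7, -3]
  [4, -2, 7, -7]
Key observation: the optimum is the walk 3->4->1->3, with weight (-1) + 8 + (-14) = -7.
Optimal value attained by: walk 3->4->1->3.
Answer: (M^⊗3)[3][3] = -7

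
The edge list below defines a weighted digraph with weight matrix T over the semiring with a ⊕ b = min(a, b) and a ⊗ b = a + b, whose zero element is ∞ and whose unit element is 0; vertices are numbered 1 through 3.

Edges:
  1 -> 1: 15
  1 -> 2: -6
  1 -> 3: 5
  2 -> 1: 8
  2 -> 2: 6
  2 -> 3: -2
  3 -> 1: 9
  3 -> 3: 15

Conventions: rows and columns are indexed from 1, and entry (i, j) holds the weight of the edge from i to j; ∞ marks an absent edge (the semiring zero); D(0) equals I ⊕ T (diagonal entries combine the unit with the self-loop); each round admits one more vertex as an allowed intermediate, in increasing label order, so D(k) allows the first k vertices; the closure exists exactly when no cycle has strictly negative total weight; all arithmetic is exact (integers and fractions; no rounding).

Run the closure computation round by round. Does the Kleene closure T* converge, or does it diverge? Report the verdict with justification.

D(0):
  [0, -6, 5]
  [8, 0, -2]
  [9, ∞, 0]
D(1):
  [0, -6, 5]
  [8, 0, -2]
  [9, 3, 0]
D(2):
  [0, -6, -8]
  [8, 0, -2]
  [9, 3, 0]
D(3):
  [0, -6, -8]
  [7, 0, -2]
  [9, 3, 0]
Key observation: every diagonal entry stays at the unit through all rounds, so no improving cycle exists.
Answer: CONVERGES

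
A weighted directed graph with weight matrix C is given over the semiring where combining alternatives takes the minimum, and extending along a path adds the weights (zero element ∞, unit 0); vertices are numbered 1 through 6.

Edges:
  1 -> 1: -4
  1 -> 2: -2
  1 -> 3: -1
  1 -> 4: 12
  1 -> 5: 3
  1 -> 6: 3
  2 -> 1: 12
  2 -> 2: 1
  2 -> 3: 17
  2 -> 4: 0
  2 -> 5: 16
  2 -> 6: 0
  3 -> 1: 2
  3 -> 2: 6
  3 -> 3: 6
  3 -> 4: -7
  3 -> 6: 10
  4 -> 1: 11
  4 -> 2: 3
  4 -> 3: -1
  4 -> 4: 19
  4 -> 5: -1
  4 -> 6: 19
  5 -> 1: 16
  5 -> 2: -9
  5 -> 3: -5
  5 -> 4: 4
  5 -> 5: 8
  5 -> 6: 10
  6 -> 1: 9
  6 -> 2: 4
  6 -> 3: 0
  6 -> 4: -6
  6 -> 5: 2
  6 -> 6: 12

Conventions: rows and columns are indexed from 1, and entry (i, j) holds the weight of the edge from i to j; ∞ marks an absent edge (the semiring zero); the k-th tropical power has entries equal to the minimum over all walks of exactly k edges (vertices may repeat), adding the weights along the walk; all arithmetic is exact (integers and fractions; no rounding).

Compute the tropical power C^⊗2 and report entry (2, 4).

C^⊗2:
  [-8, -6, -5, -8, -1, -2]
  [8, 2, -1, -6, -1, 1]
  [-2, -4, -8, -1, -8, 5]
  [1, -10, -6, -8, 7, 3]
  [-3, -8, 1, -12, 3, -9]
  [2, -7, -7, -7, -7, 4]
Key observation: the optimum is the walk 2->6->4, with weight 0 + (-6) = -6.
Optimal value attained by: walk 2->6->4.
Answer: (C^⊗2)[2][4] = -6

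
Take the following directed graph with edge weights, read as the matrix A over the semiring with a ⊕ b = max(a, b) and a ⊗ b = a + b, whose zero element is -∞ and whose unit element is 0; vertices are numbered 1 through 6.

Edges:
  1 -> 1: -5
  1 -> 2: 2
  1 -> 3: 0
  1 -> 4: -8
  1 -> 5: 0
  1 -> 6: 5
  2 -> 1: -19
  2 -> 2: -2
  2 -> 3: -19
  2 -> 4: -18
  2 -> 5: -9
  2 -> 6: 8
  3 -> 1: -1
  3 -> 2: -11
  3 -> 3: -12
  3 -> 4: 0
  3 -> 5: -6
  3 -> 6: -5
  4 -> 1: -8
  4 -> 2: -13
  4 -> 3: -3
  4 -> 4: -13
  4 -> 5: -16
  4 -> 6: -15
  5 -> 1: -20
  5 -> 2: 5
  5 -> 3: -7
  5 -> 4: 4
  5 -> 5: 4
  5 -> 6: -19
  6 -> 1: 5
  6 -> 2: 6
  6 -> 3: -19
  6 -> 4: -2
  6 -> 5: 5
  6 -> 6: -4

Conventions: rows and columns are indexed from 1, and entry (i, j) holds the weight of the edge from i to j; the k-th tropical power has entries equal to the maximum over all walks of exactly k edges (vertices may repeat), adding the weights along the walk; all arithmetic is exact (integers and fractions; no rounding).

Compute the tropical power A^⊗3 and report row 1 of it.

A^⊗2:
  [10, 11, -5, 4, 10, 10]
  [13, 14, -11, 6, 13, 6]
  [0, 1, -1, -2, 0, 4]
  [-4, -6, -8, -3, -8, -3]
  [-4, 9, 1, 8, 8, 13]
  [1, 10, 5, 9, 9, 14]
A^⊗3:
  [15, 16, 10, 14, 15, 19]
  [11, 18, 13, 17, 17, 22]
  [9, 10, 0, 4, 9, 9]
  [2, 3, -4, -4, 2, 2]
  [18, 19, 5, 12, 18, 17]
  [19, 20, 6, 13, 19, 18]
Answer: row 1 of A^⊗3 = [15, 16, 10, 14, 15, 19]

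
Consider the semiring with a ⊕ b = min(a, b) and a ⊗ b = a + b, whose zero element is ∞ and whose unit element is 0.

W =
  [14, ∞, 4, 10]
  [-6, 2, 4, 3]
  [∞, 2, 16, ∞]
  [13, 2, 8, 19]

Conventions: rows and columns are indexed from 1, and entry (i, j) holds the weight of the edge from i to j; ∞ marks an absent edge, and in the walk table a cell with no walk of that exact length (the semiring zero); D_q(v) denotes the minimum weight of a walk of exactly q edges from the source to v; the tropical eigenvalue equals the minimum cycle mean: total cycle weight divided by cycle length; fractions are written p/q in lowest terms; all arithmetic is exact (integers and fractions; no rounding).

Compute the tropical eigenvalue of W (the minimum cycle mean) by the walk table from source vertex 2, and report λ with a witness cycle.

q=0: [∞, 0, ∞, ∞]
q=1: [-6, 2, 4, 3]
q=2: [-4, 4, -2, 4]
q=3: [-2, 0, 0, 6]
q=4: [-6, 2, 2, 3]
Optimal cycle mean attained by: cycle 1->3->2->1, total 4 + 2 + (-6), length 3.
Answer: λ = 0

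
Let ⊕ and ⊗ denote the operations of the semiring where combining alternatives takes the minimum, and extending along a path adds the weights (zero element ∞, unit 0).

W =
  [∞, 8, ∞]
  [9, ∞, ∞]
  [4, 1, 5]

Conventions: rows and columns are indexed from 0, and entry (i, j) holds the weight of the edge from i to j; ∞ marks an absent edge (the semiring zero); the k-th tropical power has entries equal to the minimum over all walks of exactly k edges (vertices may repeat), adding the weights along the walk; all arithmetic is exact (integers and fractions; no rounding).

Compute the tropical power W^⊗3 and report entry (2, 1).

W^⊗2:
  [17, ∞, ∞]
  [∞, 17, ∞]
  [9, 6, 10]
W^⊗3:
  [∞, 25, ∞]
  [26, ∞, ∞]
  [14, 11, 15]
Key observation: the optimum is the walk 2->2->2->1, with weight 5 + 5 + 1 = 11.
Optimal value attained by: walk 2->2->2->1.
Answer: (W^⊗3)[2][1] = 11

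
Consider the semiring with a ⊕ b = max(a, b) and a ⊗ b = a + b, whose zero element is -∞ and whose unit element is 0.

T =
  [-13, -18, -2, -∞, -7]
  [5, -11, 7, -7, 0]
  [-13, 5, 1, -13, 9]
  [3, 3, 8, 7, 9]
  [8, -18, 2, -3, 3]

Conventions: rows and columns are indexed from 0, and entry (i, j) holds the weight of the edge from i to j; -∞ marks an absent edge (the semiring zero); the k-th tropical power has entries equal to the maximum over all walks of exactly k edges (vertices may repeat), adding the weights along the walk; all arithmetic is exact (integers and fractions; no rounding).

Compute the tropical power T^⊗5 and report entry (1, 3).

T^⊗2:
  [1, 3, -1, -10, 7]
  [8, 12, 8, 0, 16]
  [17, 6, 12, 6, 12]
  [17, 13, 15, 14, 17]
  [11, 7, 6, 4, 11]
T^⊗3:
  [15, 4, 10, 4, 10]
  [24, 13, 19, 13, 19]
  [20, 17, 15, 13, 21]
  [25, 20, 22, 21, 24]
  [19, 11, 14, 11, 15]
T^⊗4:
  [18, 15, 13, 11, 19]
  [27, 24, 22, 20, 28]
  [29, 20, 24, 20, 24]
  [32, 27, 29, 28, 31]
  [23, 19, 19, 18, 23]
T^⊗5:
  [27, 18, 22, 18, 22]
  [36, 27, 31, 27, 31]
  [32, 29, 28, 27, 33]
  [39, 34, 36, 35, 38]
  [31, 24, 26, 25, 28]
Key observation: the optimum is the walk 1->2->4->3->3->3, with weight 7 + 9 + (-3) + 7 + 7 = 27.
Optimal value attained by: walk 1->2->4->3->3->3.
Answer: (T^⊗5)[1][3] = 27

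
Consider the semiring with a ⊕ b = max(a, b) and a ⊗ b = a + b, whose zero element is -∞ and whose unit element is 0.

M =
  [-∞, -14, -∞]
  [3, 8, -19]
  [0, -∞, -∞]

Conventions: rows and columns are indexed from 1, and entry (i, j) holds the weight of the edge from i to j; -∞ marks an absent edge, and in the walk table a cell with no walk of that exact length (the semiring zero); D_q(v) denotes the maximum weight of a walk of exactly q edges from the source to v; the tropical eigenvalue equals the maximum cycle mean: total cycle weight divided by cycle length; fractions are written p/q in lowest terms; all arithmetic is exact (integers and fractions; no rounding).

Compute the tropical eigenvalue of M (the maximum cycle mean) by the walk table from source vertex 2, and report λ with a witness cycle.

q=0: [-∞, 0, -∞]
q=1: [3, 8, -19]
q=2: [11, 16, -11]
q=3: [19, 24, -3]
Optimal cycle mean attained by: cycle 2->2, total 8, length 1.
Answer: λ = 8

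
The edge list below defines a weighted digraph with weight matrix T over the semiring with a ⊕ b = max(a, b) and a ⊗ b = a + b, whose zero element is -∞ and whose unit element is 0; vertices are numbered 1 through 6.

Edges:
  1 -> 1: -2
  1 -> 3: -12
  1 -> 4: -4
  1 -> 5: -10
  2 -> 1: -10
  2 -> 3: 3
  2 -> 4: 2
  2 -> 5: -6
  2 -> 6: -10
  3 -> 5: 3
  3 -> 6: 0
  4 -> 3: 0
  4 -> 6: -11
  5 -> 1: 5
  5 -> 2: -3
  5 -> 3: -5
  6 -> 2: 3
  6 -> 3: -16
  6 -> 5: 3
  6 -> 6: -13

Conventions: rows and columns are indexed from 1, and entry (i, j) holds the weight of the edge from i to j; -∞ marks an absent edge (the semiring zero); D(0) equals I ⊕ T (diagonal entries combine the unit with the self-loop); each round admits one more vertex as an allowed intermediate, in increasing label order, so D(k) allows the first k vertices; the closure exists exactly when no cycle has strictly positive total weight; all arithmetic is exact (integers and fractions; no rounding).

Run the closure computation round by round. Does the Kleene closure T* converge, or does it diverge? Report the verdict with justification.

D(0):
  [0, -∞, -12, -4, -10, -∞]
  [-10, 0, 3, 2, -6, -10]
  [-∞, -∞, 0, -∞, 3, 0]
  [-∞, -∞, 0, 0, -∞, -11]
  [5, -3, -5, -∞, 0, -∞]
  [-∞, 3, -16, -∞, 3, 0]
D(1):
  [0, -∞, -12, -4, -10, -∞]
  [-10, 0, 3, 2, -6, -10]
  [-∞, -∞, 0, -∞, 3, 0]
  [-∞, -∞, 0, 0, -∞, -11]
  [5, -3, -5, 1, 0, -∞]
  [-∞, 3, -16, -∞, 3, 0]
D(2):
  [0, -∞, -12, -4, -10, -∞]
  [-10, 0, 3, 2, -6, -10]
  [-∞, -∞, 0, -∞, 3, 0]
  [-∞, -∞, 0, 0, -∞, -11]
  [5, -3, 0, 1, 0, -13]
  [-7, 3, 6, 5, 3, 0]
Detection: at round 3, diagonal entry (5, 5) turns strictly positive.
Key observation: the cycle 5->2->3->5 has total weight (-3) + 3 + 3, which is strictly positive.
Answer: DIVERGES — positive cycle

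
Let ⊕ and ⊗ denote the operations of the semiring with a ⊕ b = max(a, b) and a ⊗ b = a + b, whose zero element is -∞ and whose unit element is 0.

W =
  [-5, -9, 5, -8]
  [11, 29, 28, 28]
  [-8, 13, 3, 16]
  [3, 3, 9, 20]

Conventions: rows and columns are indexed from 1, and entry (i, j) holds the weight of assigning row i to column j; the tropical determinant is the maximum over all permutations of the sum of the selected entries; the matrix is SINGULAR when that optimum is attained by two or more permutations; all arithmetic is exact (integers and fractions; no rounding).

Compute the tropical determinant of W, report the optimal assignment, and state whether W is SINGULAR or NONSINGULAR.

σ = (1, 2, 3, 4): (-5) + 29 + 3 + 20 = 47
σ = (1, 2, 4, 3): (-5) + 29 + 16 + 9 = 49
σ = (1, 3, 2, 4): (-5) + 28 + 13 + 20 = 56
σ = (1, 3, 4, 2): (-5) + 28 + 16 + 3 = 42
σ = (1, 4, 2, 3): (-5) + 28 + 13 + 9 = 45
σ = (1, 4, 3, 2): (-5) + 28 + 3 + 3 = 29
σ = (2, 1, 3, 4): (-9) + 11 + 3 + 20 = 25
σ = (2, 1, 4, 3): (-9) + 11 + 16 + 9 = 27
σ = (2, 3, 1, 4): (-9) + 28 + (-8) + 20 = 31
σ = (2, 3, 4, 1): (-9) + 28 + 16 + 3 = 38
σ = (2, 4, 1, 3): (-9) + 28 + (-8) + 9 = 20
σ = (2, 4, 3, 1): (-9) + 28 + 3 + 3 = 25
σ = (3, 1, 2, 4): 5 + 11 + 13 + 20 = 49
σ = (3, 1, 4, 2): 5 + 11 + 16 + 3 = 35
σ = (3, 2, 1, 4): 5 + 29 + (-8) + 20 = 46
σ = (3, 2, 4, 1): 5 + 29 + 16 + 3 = 53
σ = (3, 4, 1, 2): 5 + 28 + (-8) + 3 = 28
σ = (3, 4, 2, 1): 5 + 28 + 13 + 3 = 49
σ = (4, 1, 2, 3): (-8) + 11 + 13 + 9 = 25
σ = (4, 1, 3, 2): (-8) + 11 + 3 + 3 = 9
σ = (4, 2, 1, 3): (-8) + 29 + (-8) + 9 = 22
σ = (4, 2, 3, 1): (-8) + 29 + 3 + 3 = 27
σ = (4, 3, 1, 2): (-8) + 28 + (-8) + 3 = 15
σ = (4, 3, 2, 1): (-8) + 28 + 13 + 3 = 36
Optimal value attained by: σ = (1, 3, 2, 4).
Answer: det⊕(W) = 56; verdict: NONSINGULAR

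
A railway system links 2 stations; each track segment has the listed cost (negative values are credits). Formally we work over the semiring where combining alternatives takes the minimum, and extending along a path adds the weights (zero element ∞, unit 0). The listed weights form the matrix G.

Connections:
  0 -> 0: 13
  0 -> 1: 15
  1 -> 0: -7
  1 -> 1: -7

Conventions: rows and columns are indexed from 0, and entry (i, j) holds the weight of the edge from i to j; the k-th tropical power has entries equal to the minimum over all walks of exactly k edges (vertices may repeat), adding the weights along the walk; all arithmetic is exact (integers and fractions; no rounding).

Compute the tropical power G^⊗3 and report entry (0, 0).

G^⊗2:
  [8, 8]
  [-14, -14]
G^⊗3:
  [1, 1]
  [-21, -21]
Key observation: the optimum is the walk 0->1->1->0, with weight 15 + (-7) + (-7) = 1.
Optimal value attained by: walk 0->1->1->0.
Answer: (G^⊗3)[0][0] = 1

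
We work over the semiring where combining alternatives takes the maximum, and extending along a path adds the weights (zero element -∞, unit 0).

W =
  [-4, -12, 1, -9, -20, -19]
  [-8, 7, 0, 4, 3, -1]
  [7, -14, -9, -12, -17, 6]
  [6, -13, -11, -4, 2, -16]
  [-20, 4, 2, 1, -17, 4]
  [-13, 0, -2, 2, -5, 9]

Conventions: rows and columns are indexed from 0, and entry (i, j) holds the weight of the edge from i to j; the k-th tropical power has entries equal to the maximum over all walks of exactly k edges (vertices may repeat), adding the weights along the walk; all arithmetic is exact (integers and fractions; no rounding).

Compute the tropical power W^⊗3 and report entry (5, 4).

W^⊗2:
  [8, -5, -3, -8, -7, 7]
  [10, 14, 7, 11, 10, 8]
  [3, 6, 8, 8, 1, 15]
  [2, 6, 7, 3, -2, 6]
  [9, 11, 4, 8, 7, 13]
  [8, 9, 7, 11, 4, 18]
W^⊗3:
  [4, 7, 9, 9, 2, 16]
  [17, 21, 14, 18, 17, 17]
  [15, 15, 13, 17, 10, 24]
  [14, 13, 6, 10, 9, 15]
  [14, 18, 11, 15, 14, 22]
  [17, 18, 16, 20, 13, 27]
Key observation: the optimum is the walk 5->5->3->4, with weight 9 + 2 + 2 = 13.
Optimal value attained by: walk 5->5->3->4.
Answer: (W^⊗3)[5][4] = 13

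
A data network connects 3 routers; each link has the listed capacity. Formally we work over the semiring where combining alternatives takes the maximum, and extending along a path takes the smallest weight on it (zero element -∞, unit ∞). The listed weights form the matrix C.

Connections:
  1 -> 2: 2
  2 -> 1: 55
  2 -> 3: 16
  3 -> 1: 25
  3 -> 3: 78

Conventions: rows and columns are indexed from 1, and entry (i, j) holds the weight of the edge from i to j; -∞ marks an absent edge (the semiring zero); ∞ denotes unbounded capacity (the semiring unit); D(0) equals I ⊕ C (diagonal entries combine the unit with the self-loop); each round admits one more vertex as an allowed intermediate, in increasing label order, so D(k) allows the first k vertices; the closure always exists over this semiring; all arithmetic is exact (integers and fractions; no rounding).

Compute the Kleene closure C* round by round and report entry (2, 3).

D(0):
  [∞, 2, -∞]
  [55, ∞, 16]
  [25, -∞, ∞]
D(1):
  [∞, 2, -∞]
  [55, ∞, 16]
  [25, 2, ∞]
D(2):
  [∞, 2, 2]
  [55, ∞, 16]
  [25, 2, ∞]
D(3):
  [∞, 2, 2]
  [55, ∞, 16]
  [25, 2, ∞]
Answer: C*[2][3] = 16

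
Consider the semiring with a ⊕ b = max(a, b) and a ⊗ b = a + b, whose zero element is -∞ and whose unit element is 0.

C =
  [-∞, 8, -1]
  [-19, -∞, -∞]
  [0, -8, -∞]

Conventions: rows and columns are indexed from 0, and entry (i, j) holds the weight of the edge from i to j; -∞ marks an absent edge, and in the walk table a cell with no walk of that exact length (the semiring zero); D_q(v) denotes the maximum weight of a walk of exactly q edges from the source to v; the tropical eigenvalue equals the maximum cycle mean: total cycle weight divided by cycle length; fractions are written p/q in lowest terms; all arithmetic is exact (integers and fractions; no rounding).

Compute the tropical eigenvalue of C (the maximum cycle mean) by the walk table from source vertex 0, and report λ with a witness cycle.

q=0: [0, -∞, -∞]
q=1: [-∞, 8, -1]
q=2: [-1, -9, -∞]
q=3: [-28, 7, -2]
Optimal cycle mean attained by: cycle 0->2->0, total (-1) + 0, length 2.
Answer: λ = -1/2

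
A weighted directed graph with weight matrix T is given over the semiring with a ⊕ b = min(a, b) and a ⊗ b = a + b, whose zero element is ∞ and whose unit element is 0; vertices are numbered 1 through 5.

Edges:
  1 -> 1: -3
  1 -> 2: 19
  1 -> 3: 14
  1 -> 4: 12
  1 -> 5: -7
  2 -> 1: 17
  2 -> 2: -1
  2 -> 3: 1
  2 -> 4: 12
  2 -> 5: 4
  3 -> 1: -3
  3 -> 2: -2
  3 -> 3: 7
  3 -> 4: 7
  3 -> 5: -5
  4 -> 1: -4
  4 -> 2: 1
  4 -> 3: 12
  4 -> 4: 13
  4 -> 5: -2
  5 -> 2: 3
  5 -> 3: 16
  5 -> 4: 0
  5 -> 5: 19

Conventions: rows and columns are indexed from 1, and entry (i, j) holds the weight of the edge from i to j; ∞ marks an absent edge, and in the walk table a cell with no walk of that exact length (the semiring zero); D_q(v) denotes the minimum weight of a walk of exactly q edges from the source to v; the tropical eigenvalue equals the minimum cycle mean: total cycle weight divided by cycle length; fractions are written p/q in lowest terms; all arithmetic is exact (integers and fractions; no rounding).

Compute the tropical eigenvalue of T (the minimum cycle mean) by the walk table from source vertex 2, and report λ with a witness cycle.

q=0: [∞, 0, ∞, ∞, ∞]
q=1: [17, -1, 1, 12, 4]
q=2: [-2, -2, 0, 4, -4]
q=3: [-5, -3, -1, -4, -9]
q=4: [-8, -6, -2, -9, -12]
q=5: [-13, -9, -5, -12, -15]
Optimal cycle mean attained by: cycle 1->5->4->1, total (-7) + 0 + (-4), length 3.
Answer: λ = -11/3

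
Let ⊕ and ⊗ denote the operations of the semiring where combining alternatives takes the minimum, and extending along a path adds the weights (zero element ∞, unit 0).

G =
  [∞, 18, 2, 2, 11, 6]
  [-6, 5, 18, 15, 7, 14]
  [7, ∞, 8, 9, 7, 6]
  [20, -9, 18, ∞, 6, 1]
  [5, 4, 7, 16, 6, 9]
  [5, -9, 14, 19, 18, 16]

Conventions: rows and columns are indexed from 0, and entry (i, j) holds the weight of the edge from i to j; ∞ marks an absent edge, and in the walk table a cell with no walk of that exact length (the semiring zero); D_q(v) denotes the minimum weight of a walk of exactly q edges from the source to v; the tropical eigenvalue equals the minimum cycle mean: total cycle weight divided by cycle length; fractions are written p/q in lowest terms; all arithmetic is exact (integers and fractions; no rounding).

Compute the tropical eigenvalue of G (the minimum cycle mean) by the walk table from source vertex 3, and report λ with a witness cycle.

q=0: [∞, ∞, ∞, 0, ∞, ∞]
q=1: [20, -9, 18, ∞, 6, 1]
q=2: [-15, -8, 9, 6, -2, 5]
q=3: [-14, -4, -13, -13, -4, -9]
q=4: [-10, -22, -12, -12, -7, -12]
q=5: [-28, -21, -8, -8, -15, -11]
q=6: [-27, -20, -26, -26, -17, -22]
Optimal cycle mean attained by: cycle 0->3->1->0, total 2 + (-9) + (-6), length 3.
Answer: λ = -13/3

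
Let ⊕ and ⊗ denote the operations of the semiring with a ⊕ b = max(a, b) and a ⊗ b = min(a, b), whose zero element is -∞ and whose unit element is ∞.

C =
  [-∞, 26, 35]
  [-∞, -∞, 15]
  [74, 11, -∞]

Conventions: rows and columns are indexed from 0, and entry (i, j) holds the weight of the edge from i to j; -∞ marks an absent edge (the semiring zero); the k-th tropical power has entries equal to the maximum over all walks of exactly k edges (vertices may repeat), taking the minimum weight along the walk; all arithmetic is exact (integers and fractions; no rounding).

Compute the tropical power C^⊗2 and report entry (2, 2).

C^⊗2:
  [35, 11, 15]
  [15, 11, -∞]
  [-∞, 26, 35]
Key observation: the optimum is the walk 2->0->2, with weight 74 min 35 = 35.
Optimal value attained by: walk 2->0->2.
Answer: (C^⊗2)[2][2] = 35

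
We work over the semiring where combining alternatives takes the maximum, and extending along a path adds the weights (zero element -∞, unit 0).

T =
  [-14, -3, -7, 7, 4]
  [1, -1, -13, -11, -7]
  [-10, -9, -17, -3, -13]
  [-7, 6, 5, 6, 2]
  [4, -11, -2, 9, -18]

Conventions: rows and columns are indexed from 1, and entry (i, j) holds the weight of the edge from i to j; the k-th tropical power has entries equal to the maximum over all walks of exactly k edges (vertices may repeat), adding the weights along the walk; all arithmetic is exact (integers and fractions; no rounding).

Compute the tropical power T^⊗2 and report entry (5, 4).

T^⊗2:
  [8, 13, 12, 13, 9]
  [0, -2, -6, 8, 5]
  [-8, 3, 2, 3, -1]
  [7, 12, 11, 12, 8]
  [2, 15, 14, 15, 11]
Key observation: the optimum is the walk 5->4->4, with weight 9 + 6 = 15.
Optimal value attained by: walk 5->4->4.
Answer: (T^⊗2)[5][4] = 15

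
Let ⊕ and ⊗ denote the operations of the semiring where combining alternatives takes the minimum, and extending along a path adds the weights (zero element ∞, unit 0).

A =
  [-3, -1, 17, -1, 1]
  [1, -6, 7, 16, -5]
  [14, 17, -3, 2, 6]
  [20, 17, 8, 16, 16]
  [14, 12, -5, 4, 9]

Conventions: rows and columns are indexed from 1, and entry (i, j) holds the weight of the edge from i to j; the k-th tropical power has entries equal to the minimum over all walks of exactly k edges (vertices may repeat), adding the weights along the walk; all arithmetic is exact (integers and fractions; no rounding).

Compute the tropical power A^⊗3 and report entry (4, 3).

A^⊗2:
  [-6, -7, -4, -4, -6]
  [-5, -12, -10, -1, -11]
  [11, 11, -6, -1, 3]
  [17, 11, 5, 10, 12]
  [9, 6, -8, -3, 1]
A^⊗3:
  [-9, -13, -11, -7, -12]
  [-11, -18, -16, -8, -17]
  [8, 5, -9, -4, 0]
  [12, 5, 2, 7, 6]
  [6, 0, -11, -6, -2]
Key observation: the optimum is the walk 4->3->3->3, with weight 8 + (-3) + (-3) = 2.
Optimal value attained by: walk 4->3->3->3.
Answer: (A^⊗3)[4][3] = 2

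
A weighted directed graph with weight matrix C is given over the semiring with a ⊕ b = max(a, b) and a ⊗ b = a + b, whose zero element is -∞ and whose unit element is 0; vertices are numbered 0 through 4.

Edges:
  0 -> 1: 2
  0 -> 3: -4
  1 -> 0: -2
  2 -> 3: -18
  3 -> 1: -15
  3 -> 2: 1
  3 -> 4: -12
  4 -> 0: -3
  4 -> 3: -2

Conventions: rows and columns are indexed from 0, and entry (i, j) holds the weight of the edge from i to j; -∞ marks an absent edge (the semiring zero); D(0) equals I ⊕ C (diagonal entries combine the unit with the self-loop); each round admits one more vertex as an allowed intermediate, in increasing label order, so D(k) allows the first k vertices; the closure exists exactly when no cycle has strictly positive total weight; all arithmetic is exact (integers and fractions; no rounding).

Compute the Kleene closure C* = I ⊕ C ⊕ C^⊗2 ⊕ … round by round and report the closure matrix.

D(0):
  [0, 2, -∞, -4, -∞]
  [-2, 0, -∞, -∞, -∞]
  [-∞, -∞, 0, -18, -∞]
  [-∞, -15, 1, 0, -12]
  [-3, -∞, -∞, -2, 0]
D(1):
  [0, 2, -∞, -4, -∞]
  [-2, 0, -∞, -6, -∞]
  [-∞, -∞, 0, -18, -∞]
  [-∞, -15, 1, 0, -12]
  [-3, -1, -∞, -2, 0]
D(2):
  [0, 2, -∞, -4, -∞]
  [-2, 0, -∞, -6, -∞]
  [-∞, -∞, 0, -18, -∞]
  [-17, -15, 1, 0, -12]
  [-3, -1, -∞, -2, 0]
D(3):
  [0, 2, -∞, -4, -∞]
  [-2, 0, -∞, -6, -∞]
  [-∞, -∞, 0, -18, -∞]
  [-17, -15, 1, 0, -12]
  [-3, -1, -∞, -2, 0]
D(4):
  [0, 2, -3, -4, -16]
  [-2, 0, -5, -6, -18]
  [-35, -33, 0, -18, -30]
  [-17, -15, 1, 0, -12]
  [-3, -1, -1, -2, 0]
D(5):
  [0, 2, -3, -4, -16]
  [-2, 0, -5, -6, -18]
  [-33, -31, 0, -18, -30]
  [-15, -13, 1, 0, -12]
  [-3, -1, -1, -2, 0]
Answer: C* = [[0, 2, -3, -4, -16], [-2, 0, -5, -6, -18], [-33, -31, 0, -18, -30], [-15, -13, 1, 0, -12], [-3, -1, -1, -2, 0]]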